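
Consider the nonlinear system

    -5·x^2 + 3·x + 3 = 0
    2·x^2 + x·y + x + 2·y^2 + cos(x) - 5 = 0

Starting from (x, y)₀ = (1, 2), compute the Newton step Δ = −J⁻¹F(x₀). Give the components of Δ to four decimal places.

(0.1429, -1.0467)

At (1, 2): F = (1.0000, 8.540302).
Jacobian J = [[-10·x + 3, 0], [4·x + y - sin(x) + 1, x + 4·y]].
At the point, J = [[-7.0000, 0.0000], [6.158529, 9.0000]] (det J = -63.0000).
Solving J·Δ = −F gives Δ = (0.1429, -1.0467).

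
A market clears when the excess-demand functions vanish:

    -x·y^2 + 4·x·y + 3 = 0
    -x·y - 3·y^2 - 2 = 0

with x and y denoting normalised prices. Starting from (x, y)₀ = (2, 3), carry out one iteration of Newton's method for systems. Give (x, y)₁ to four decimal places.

(-2.4444, 1.9167)

At (2, 3): F = (9.0000, -35.0000).
Jacobian J = [[-y^2 + 4·y, -2·x·y + 4·x], [-y, -x - 6·y]].
At the point, J = [[3.0000, -4.0000], [-3.0000, -20.0000]] (det J = -72.0000).
Solving J·Δ = −F gives Δ = (-4.4444, -1.0833).
Then the next iterate is (x, y)₁ = (-2.4444, 1.9167).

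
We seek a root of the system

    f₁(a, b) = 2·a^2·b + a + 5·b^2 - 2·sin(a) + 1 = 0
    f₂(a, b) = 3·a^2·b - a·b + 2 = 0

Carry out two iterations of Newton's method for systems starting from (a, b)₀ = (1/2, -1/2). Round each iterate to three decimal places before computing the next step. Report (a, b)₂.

(1.740, -0.592)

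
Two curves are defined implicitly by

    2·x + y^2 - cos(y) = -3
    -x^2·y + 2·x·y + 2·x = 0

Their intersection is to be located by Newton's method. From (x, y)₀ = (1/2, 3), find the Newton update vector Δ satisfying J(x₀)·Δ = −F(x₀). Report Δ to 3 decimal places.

(-0.324, -2.173)

At (1/2, 3): F = (13.98999, 3.250).
Jacobian J = [[2, 2·y + sin(y)], [-2·x·y + 2·y + 2, -x^2 + 2·x]].
At the point, J = [[2.000, 6.14112], [5.000, 0.750]] (det J = -29.20560).
Solving J·Δ = −F gives Δ = (-0.324, -2.173).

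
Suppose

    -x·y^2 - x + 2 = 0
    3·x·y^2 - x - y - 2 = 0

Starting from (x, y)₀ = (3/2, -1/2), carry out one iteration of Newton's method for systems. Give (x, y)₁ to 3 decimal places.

(1.207, -0.828)

At (3/2, -1/2): F = (0.125, -1.875).
Jacobian J = [[-y^2 - 1, -2·x·y], [3·y^2 - 1, 6·x·y - 1]].
At the point, J = [[-1.250, 1.500], [-0.250, -5.500]] (det J = 7.250).
Solving J·Δ = −F gives Δ = (-0.293, -0.328).
Then the next iterate is (x, y)₁ = (1.207, -0.828).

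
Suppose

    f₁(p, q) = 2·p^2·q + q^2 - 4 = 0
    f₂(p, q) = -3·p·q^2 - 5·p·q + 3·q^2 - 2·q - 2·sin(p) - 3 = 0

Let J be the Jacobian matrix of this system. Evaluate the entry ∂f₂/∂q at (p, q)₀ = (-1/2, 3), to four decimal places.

∂f₂/∂q = -6·p·q - 5·p + 6·q - 2.
At (-1/2, 3) this is 27.5000.

27.5000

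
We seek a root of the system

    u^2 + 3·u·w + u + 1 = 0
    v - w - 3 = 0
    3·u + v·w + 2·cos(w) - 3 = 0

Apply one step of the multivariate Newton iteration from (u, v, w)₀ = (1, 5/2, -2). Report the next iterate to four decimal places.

At (1, 5/2, -2): F = (-3.0000, 1.5000, -5.832294).
Jacobian J = [[2·u + 3·w + 1, 0, 3·u], [0, 1, -1], [3, w, v - 2·sin(w)]].
At the point, J = [[-3.0000, 0.0000, 3.0000], [0.0000, 1.0000, -1.0000], [3.0000, -2.0000, 4.318595]] (det J = -15.955785).
Solving J·Δ = −F gives Δ = (0.0966, -0.4034, 1.0966).
Then the next iterate is (u, v, w)₁ = (1.0966, 2.0966, -0.9034).

(1.0966, 2.0966, -0.9034)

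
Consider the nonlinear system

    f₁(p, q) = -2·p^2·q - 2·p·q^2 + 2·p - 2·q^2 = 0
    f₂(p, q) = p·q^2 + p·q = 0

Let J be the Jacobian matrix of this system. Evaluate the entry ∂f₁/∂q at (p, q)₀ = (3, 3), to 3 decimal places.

-66.000

∂f₁/∂q = -2·p^2 - 4·p·q - 4·q.
At (3, 3) this is -66.000.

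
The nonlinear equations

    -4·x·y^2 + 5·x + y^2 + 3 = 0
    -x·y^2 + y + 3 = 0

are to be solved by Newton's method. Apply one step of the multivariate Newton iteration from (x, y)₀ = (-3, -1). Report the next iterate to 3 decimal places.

At (-3, -1): F = (1.000, 5.000).
Jacobian J = [[-4·y^2 + 5, -8·x·y + 2·y], [-y^2, -2·x·y + 1]].
At the point, J = [[1.000, -26.000], [-1.000, -5.000]] (det J = -31.000).
Solving J·Δ = −F gives Δ = (4.032, 0.194).
Then the next iterate is (x, y)₁ = (1.032, -0.806).

(1.032, -0.806)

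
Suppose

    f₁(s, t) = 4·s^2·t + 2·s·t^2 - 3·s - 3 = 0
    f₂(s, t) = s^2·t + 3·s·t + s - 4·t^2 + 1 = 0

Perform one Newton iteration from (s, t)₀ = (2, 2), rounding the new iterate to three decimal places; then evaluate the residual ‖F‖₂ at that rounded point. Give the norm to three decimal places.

10.654

At (2, 2): F = (39.000, 7.000).
Jacobian J = [[8·s·t + 2·t^2 - 3, 4·s^2 + 4·s·t], [2·s·t + 3·t + 1, s^2 + 3·s - 8·t]].
At the point, J = [[37.000, 32.000], [15.000, -6.000]] (det J = -702.000).
Solving J·Δ = −F gives Δ = (-0.652, -0.464).
Then the next iterate is (s, t)₁ = (1.348, 1.536).
Re-evaluating at (1.348, 1.536): F = (10.48095, 1.91347), so ‖F‖₂ = 10.654.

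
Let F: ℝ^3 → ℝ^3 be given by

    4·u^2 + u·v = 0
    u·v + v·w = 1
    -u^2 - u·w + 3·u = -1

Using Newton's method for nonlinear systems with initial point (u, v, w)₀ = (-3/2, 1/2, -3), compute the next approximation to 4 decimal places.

(-0.7318, 0.1102, -0.7760)

At (-3/2, 1/2, -3): F = (8.2500, -3.2500, -10.2500).
Jacobian J = [[8·u + v, u, 0], [v, u + w, v], [-2·u - w + 3, 0, -u]].
At the point, J = [[-11.5000, -1.5000, 0.0000], [0.5000, -4.5000, 0.5000], [9.0000, 0.0000, 1.5000]] (det J = 72.0000).
Solving J·Δ = −F gives Δ = (0.7682, -0.3898, 2.2240).
Then the next iterate is (u, v, w)₁ = (-0.7318, 0.1102, -0.7760).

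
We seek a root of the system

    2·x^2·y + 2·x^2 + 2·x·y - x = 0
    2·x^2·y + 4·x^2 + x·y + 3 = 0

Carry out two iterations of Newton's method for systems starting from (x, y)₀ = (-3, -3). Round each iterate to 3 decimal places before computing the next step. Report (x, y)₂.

At (-3, -3): F = (-15.000, -6.000).
Jacobian J = [[4·x·y + 4·x + 2·y - 1, 2·x^2 + 2·x], [4·x·y + 8·x + y, 2·x^2 + x]].
At the point, J = [[17.000, 12.000], [9.000, 15.000]] (det J = 147.000).
Solving J·Δ = −F gives Δ = (1.041, -0.224).
Then the next iterate is (x, y)₁ = (-1.959, -3.224).
Round to (-1.959, -3.224) and repeat: F = (-2.47937, -0.07883), J = [[9.97926, 3.75736], [6.36726, 5.71636]].
Δ = (0.419, -0.453), so (x, y)₂ = (-1.540, -3.677).

(-1.540, -3.677)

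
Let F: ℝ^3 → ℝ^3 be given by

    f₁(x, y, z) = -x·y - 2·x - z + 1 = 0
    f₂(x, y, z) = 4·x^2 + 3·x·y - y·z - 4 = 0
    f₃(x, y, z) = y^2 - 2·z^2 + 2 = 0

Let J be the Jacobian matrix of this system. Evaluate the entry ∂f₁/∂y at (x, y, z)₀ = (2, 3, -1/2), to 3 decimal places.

∂f₁/∂y = -x.
At (2, 3, -1/2) this is -2.000.

-2.000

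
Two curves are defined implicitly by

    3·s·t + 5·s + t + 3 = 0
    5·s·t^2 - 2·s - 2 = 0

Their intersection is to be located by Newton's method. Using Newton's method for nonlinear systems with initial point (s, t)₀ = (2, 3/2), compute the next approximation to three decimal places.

(-0.677, 1.775)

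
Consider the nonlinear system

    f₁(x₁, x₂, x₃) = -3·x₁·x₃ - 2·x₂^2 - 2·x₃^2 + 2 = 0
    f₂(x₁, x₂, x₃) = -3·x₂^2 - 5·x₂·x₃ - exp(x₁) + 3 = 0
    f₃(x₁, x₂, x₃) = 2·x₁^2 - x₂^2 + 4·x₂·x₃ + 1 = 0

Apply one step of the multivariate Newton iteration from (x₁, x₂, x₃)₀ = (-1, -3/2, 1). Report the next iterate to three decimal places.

(0.945, -0.431, 0.075)

At (-1, -3/2, 1): F = (-1.500, 3.38212, -5.250).
Jacobian J = [[-3·x₃, -4·x₂, -3·x₁ - 4·x₃], [-exp(x₁), -6·x₂ - 5·x₃, -5·x₂], [4·x₁, -2·x₂ + 4·x₃, 4·x₂]].
At the point, J = [[-3.000, 6.000, -1.000], [-0.36788, 4.000, 7.500], [-4.000, 7.000, -6.000]] (det J = 22.83150).
Solving J·Δ = −F gives Δ = (1.945, 1.069, -0.925).
Then the next iterate is (x₁, x₂, x₃)₁ = (0.945, -0.431, 0.075).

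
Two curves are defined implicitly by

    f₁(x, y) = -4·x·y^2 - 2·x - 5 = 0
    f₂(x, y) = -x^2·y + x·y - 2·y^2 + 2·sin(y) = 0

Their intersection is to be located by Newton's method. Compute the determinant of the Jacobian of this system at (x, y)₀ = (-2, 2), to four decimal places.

-53.0187

J = [[-4·y^2 - 2, -8·x·y], [-2·x·y + y, -x^2 + x - 4·y + 2·cos(y)]].
At the point, J = [[-18.0000, 32.0000], [10.0000, -14.832294]].
det J = -53.0187.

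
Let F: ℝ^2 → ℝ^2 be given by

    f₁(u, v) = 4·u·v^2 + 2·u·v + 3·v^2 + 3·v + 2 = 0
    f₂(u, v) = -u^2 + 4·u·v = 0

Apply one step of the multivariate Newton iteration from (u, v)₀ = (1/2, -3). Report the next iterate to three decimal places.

At (1/2, -3): F = (35.000, -6.250).
Jacobian J = [[4·v^2 + 2·v, 8·u·v + 2·u + 6·v + 3], [-2·u + 4·v, 4·u]].
At the point, J = [[30.000, -26.000], [-13.000, 2.000]] (det J = -278.000).
Solving J·Δ = −F gives Δ = (-0.333, 0.962).
Then the next iterate is (u, v)₁ = (0.167, -2.038).

(0.167, -2.038)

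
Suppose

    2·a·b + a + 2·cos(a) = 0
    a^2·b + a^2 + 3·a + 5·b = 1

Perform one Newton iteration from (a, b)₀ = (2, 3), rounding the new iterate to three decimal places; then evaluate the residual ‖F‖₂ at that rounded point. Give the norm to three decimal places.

9.706

At (2, 3): F = (13.16771, 36.000).
Jacobian J = [[2·b - 2·sin(a) + 1, 2·a], [2·a·b + 2·a + 3, a^2 + 5]].
At the point, J = [[5.18141, 4.000], [19.000, 9.000]] (det J = -29.36735).
Solving J·Δ = −F gives Δ = (-0.868, -2.168).
Then the next iterate is (a, b)₁ = (1.132, 0.832).
Re-evaluating at (1.132, 0.832): F = (3.86535, 8.90357), so ‖F‖₂ = 9.706.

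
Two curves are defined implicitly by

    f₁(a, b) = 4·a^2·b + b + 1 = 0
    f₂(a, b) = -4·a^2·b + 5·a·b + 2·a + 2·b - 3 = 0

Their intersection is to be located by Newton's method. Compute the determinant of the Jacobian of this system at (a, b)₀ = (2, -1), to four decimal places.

-157.0000

J = [[8·a·b, 4·a^2 + 1], [-8·a·b + 5·b + 2, -4·a^2 + 5·a + 2]].
At the point, J = [[-16.0000, 17.0000], [13.0000, -4.0000]].
det J = -157.0000.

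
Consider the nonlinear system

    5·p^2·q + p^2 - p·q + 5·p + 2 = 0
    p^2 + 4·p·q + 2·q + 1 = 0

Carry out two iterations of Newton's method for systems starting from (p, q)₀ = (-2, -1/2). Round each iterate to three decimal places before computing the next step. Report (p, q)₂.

At (-2, -1/2): F = (-15.000, 8.000).
Jacobian J = [[10·p·q + 2·p - q + 5, 5·p^2 - p], [2·p + 4·q, 4·p + 2]].
At the point, J = [[11.500, 22.000], [-6.000, -6.000]] (det J = 63.000).
Solving J·Δ = −F gives Δ = (1.365, -0.032).
Then the next iterate is (p, q)₁ = (-0.635, -0.532).
Round to (-0.635, -0.532) and repeat: F = (-2.18217, 1.69050), J = [[7.64020, 2.65113], [-3.398, -0.540]].
Δ = (0.677, -1.127), so (p, q)₂ = (0.042, -1.659).

(0.042, -1.659)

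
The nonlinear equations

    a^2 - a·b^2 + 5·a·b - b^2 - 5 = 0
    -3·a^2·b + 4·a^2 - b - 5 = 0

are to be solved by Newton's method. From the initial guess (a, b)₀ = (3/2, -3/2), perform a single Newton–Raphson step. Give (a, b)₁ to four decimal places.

(1.2508, -0.3038)

At (3/2, -3/2): F = (-19.6250, 15.6250).
Jacobian J = [[2·a - b^2 + 5·b, -2·a·b + 5·a - 2·b], [-6·a·b + 8·a, -3·a^2 - 1]].
At the point, J = [[-6.7500, 15.0000], [25.5000, -7.7500]] (det J = -330.1875).
Solving J·Δ = −F gives Δ = (-0.2492, 1.1962).
Then the next iterate is (a, b)₁ = (1.2508, -0.3038).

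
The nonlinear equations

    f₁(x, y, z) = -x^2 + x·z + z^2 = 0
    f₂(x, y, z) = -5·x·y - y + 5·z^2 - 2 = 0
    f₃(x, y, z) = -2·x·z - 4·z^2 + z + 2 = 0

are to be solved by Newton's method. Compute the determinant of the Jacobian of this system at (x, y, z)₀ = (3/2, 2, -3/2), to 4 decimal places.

J = [[-2·x + z, 0, x + 2·z], [-5·y, -5·x - 1, 10·z], [-2·z, 0, -2·x - 8·z + 1]].
At the point, J = [[-4.5000, 0.0000, -1.5000], [-10.0000, -8.5000, -15.0000], [3.0000, 0.0000, 10.0000]].
det J = 344.2500.

344.2500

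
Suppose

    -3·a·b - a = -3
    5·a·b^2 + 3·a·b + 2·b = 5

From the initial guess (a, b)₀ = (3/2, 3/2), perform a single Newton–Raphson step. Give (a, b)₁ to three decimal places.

At (3/2, 3/2): F = (-5.250, 21.625).
Jacobian J = [[-3·b - 1, -3·a], [5·b^2 + 3·b, 10·a·b + 3·a + 2]].
At the point, J = [[-5.500, -4.500], [15.750, 29.000]] (det J = -88.625).
Solving J·Δ = −F gives Δ = (-0.620, -0.409).
Then the next iterate is (a, b)₁ = (0.880, 1.091).

(0.880, 1.091)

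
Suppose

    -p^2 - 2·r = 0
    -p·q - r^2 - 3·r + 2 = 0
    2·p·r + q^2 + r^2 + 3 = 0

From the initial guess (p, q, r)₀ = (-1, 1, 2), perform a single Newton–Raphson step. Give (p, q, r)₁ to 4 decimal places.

(0.0000, -1.5000, 0.5000)

At (-1, 1, 2): F = (-5.0000, -7.0000, 4.0000).
Jacobian J = [[-2·p, 0, -2], [-q, -p, -2·r - 3], [2·r, 2·q, 2·p + 2·r]].
At the point, J = [[2.0000, 0.0000, -2.0000], [-1.0000, 1.0000, -7.0000], [4.0000, 2.0000, 2.0000]] (det J = 44.0000).
Solving J·Δ = −F gives Δ = (1.0000, -2.5000, -1.5000).
Then the next iterate is (p, q, r)₁ = (0.0000, -1.5000, 0.5000).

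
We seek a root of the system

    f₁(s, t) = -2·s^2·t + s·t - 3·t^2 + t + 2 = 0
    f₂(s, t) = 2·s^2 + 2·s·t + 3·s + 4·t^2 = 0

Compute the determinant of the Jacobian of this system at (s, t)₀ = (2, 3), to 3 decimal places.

-197.000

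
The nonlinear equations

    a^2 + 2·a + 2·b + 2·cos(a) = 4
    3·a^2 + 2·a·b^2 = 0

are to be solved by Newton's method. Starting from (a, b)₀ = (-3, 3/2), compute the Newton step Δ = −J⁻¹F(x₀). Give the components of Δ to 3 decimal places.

At (-3, 3/2): F = (0.02002, 13.500).
Jacobian J = [[2·a - 2·sin(a) + 2, 2], [6·a + 2·b^2, 4·a·b]].
At the point, J = [[-3.71776, 2.000], [-13.500, -18.000]] (det J = 93.91968).
Solving J·Δ = −F gives Δ = (0.291, 0.532).

(0.291, 0.532)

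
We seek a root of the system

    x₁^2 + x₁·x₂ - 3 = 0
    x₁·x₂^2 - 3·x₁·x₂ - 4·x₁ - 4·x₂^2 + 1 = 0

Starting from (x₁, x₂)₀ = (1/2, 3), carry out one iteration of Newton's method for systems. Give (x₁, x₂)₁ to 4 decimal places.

(1.0298, 1.2614)

At (1/2, 3): F = (-1.2500, -37.0000).
Jacobian J = [[2·x₁ + x₂, x₁], [x₂^2 - 3·x₂ - 4, 2·x₁·x₂ - 3·x₁ - 8·x₂]].
At the point, J = [[4.0000, 0.5000], [-4.0000, -22.5000]] (det J = -88.0000).
Solving J·Δ = −F gives Δ = (0.5298, -1.7386).
Then the next iterate is (x₁, x₂)₁ = (1.0298, 1.2614).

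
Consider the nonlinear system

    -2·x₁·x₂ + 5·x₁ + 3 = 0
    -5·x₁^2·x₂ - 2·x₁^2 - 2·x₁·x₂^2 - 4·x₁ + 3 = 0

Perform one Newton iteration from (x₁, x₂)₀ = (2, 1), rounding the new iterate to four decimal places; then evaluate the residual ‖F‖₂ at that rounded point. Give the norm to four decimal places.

3.2787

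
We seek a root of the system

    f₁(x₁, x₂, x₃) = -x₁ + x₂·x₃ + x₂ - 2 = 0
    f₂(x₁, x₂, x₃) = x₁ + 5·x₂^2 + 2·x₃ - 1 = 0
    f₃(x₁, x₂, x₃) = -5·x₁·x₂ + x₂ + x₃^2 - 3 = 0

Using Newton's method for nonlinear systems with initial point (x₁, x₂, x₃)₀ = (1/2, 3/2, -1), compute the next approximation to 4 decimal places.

(-0.2413, 0.8098, 0.1725)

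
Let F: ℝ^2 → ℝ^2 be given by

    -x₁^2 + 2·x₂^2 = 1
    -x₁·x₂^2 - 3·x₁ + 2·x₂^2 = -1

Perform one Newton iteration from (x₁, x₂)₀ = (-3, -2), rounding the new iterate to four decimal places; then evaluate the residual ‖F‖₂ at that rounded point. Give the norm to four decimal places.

At (-3, -2): F = (-2.0000, 30.0000).
Jacobian J = [[-2·x₁, 4·x₂], [-x₂^2 - 3, -2·x₁·x₂ + 4·x₂]].
At the point, J = [[6.0000, -8.0000], [-7.0000, -20.0000]] (det J = -176.0000).
Solving J·Δ = −F gives Δ = (1.5909, 0.9432).
Then the next iterate is (x₁, x₂)₁ = (-1.4091, -1.0568).
Re-evaluating at (-1.4091, -1.0568): F = (-0.751910, 9.034672), so ‖F‖₂ = 9.0659.

9.0659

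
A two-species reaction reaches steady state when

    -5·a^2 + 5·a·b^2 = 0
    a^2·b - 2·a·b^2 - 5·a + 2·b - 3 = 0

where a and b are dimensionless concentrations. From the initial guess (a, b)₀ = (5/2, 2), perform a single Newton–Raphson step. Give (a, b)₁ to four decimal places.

At (5/2, 2): F = (18.7500, -19.0000).
Jacobian J = [[-10·a + 5·b^2, 10·a·b], [2·a·b - 2·b^2 - 5, a^2 - 4·a·b + 2]].
At the point, J = [[-5.0000, 50.0000], [-3.0000, -11.7500]] (det J = 208.7500).
Solving J·Δ = −F gives Δ = (-3.4955, -0.7246).
Then the next iterate is (a, b)₁ = (-0.9955, 1.2754).

(-0.9955, 1.2754)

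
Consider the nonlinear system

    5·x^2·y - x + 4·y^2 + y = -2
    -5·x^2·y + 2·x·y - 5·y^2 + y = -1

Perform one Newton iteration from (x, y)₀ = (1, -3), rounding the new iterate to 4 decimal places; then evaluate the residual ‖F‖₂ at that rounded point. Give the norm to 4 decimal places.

At (1, -3): F = (19.0000, -38.0000).
Jacobian J = [[10·x·y - 1, 5·x^2 + 8·y + 1], [-10·x·y + 2·y, -5·x^2 + 2·x - 10·y + 1]].
At the point, J = [[-31.0000, -18.0000], [24.0000, 28.0000]] (det J = -436.0000).
Solving J·Δ = −F gives Δ = (-0.3486, 1.6560).
Then the next iterate is (x, y)₁ = (0.6514, -1.3440).
Re-evaluating at (0.6514, -1.3440): F = (4.378500, -8.275200), so ‖F‖₂ = 9.3622.

9.3622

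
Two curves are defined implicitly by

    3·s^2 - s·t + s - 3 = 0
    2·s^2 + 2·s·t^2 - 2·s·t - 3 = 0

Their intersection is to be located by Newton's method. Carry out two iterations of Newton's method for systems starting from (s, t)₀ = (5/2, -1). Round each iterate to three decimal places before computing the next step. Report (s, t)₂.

At (5/2, -1): F = (20.750, 19.500).
Jacobian J = [[6·s - t + 1, -s], [4·s + 2·t^2 - 2·t, 4·s·t - 2·s]].
At the point, J = [[17.000, -2.500], [14.000, -15.000]] (det J = -220.000).
Solving J·Δ = −F gives Δ = (-1.193, 0.186).
Then the next iterate is (s, t)₁ = (1.307, -0.814).
Round to (1.307, -0.814) and repeat: F = (4.49564, 4.27632), J = [[9.656, -1.307], [8.18119, -6.86959]].
Δ = (-0.455, 0.081), so (s, t)₂ = (0.852, -0.733).

(0.852, -0.733)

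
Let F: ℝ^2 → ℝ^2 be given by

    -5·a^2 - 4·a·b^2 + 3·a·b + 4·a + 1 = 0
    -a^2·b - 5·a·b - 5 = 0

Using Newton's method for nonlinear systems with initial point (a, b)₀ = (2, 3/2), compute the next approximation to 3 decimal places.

(6.273, -4.477)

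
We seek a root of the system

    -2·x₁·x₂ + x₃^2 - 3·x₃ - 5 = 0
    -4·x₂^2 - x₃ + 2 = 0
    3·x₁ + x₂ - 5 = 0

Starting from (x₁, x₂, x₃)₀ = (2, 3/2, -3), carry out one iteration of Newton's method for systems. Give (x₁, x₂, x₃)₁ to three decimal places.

(1.311, 1.067, -1.800)

At (2, 3/2, -3): F = (7.000, -4.000, 2.500).
Jacobian J = [[-2·x₂, -2·x₁, 2·x₃ - 3], [0, -8·x₂, -1], [3, 1, 0]].
At the point, J = [[-3.000, -4.000, -9.000], [0.000, -12.000, -1.000], [3.000, 1.000, 0.000]] (det J = -315.000).
Solving J·Δ = −F gives Δ = (-0.689, -0.433, 1.200).
Then the next iterate is (x₁, x₂, x₃)₁ = (1.311, 1.067, -1.800).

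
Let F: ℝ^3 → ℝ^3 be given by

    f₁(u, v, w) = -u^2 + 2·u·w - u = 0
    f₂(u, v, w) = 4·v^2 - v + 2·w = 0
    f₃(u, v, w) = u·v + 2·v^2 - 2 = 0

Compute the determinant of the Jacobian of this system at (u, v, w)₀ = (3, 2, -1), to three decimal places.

J = [[-2·u + 2·w - 1, 0, 2·u], [0, 8·v - 1, 2], [v, u + 4·v, 0]].
At the point, J = [[-9.000, 0.000, 6.000], [0.000, 15.000, 2.000], [2.000, 11.000, 0.000]].
det J = 18.000.

18.000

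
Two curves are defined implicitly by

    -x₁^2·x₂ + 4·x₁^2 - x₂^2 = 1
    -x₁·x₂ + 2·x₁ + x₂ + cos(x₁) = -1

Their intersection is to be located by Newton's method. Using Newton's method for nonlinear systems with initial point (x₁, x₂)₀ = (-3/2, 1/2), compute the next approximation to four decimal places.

(-0.7084, -0.0191)

At (-3/2, 1/2): F = (6.6250, -0.679263).
Jacobian J = [[-2·x₁·x₂ + 8·x₁, -x₁^2 - 2·x₂], [-x₂ - sin(x₁) + 2, -x₁ + 1]].
At the point, J = [[-10.5000, -3.2500], [2.497495, 2.5000]] (det J = -18.133141).
Solving J·Δ = −F gives Δ = (0.7916, -0.5191).
Then the next iterate is (x₁, x₂)₁ = (-0.7084, -0.0191).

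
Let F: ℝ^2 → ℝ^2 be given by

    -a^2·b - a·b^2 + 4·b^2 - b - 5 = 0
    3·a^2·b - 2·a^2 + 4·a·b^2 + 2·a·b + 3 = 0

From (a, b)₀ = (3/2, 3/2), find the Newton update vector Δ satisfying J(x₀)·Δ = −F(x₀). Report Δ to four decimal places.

At (3/2, 3/2): F = (-4.2500, 26.6250).
Jacobian J = [[-2·a·b - b^2, -a^2 - 2·a·b + 8·b - 1], [6·a·b - 4·a + 4·b^2 + 2·b, 3·a^2 + 8·a·b + 2·a]].
At the point, J = [[-6.7500, 4.2500], [19.5000, 27.7500]] (det J = -270.1875).
Solving J·Δ = −F gives Δ = (-0.8553, -0.3584).

(-0.8553, -0.3584)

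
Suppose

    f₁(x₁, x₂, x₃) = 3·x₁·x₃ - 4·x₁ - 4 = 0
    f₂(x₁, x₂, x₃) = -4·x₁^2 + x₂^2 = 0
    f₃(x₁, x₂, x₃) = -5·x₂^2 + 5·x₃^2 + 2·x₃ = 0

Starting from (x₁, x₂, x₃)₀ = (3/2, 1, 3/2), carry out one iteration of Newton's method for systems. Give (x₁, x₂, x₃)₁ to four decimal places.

(1.2015, 3.2092, 2.2554)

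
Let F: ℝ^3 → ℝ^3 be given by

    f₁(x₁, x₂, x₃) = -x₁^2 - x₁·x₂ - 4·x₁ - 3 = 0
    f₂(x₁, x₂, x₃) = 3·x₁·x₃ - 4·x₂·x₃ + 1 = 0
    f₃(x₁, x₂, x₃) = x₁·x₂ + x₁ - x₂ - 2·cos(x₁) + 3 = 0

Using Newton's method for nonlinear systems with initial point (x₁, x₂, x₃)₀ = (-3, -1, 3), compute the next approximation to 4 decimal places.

(-3.5326, 0.5326, -4.4368)

At (-3, -1, 3): F = (-3.0000, -14.0000, 5.979985).
Jacobian J = [[-2·x₁ - x₂ - 4, -x₁, 0], [3·x₃, -4·x₃, 3·x₁ - 4·x₂], [x₂ + 2·sin(x₁) + 1, x₁ - 1, 0]].
At the point, J = [[3.0000, 3.0000, 0.0000], [9.0000, -12.0000, -5.0000], [-0.282240, -4.0000, 0.0000]] (det J = -55.766400).
Solving J·Δ = −F gives Δ = (-0.5326, 1.5326, -7.4368).
Then the next iterate is (x₁, x₂, x₃)₁ = (-3.5326, 0.5326, -4.4368).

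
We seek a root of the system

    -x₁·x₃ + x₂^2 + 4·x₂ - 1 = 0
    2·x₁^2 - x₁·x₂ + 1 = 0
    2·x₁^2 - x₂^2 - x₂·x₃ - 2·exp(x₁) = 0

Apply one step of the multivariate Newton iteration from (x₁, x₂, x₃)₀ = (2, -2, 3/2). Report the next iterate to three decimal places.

At (2, -2, 3/2): F = (-8.000, 13.000, -7.77811).
Jacobian J = [[-x₃, 2·x₂ + 4, -x₁], [4·x₁ - x₂, -x₁, 0], [4·x₁ - 2·exp(x₁), -2·x₂ - x₃, -x₂]].
At the point, J = [[-1.500, 0.000, -2.000], [10.000, -2.000, 0.000], [-6.77811, 2.500, 2.000]] (det J = -16.88755).
Solving J·Δ = −F gives Δ = (-0.112, 5.941, -3.916).
Then the next iterate is (x₁, x₂, x₃)₁ = (1.888, 3.941, -2.416).

(1.888, 3.941, -2.416)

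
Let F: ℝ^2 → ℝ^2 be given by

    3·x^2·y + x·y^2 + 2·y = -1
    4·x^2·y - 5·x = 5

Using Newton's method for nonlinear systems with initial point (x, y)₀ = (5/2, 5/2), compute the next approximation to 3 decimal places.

(3.037, -0.267)

At (5/2, 5/2): F = (68.500, 45.000).
Jacobian J = [[6·x·y + y^2, 3·x^2 + 2·x·y + 2], [8·x·y - 5, 4·x^2]].
At the point, J = [[43.750, 33.250], [45.000, 25.000]] (det J = -402.500).
Solving J·Δ = −F gives Δ = (0.537, -2.767).
Then the next iterate is (x, y)₁ = (3.037, -0.267).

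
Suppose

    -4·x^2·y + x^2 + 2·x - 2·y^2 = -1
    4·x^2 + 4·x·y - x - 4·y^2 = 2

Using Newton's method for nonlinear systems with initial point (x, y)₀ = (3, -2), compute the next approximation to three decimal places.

(2.000, -1.143)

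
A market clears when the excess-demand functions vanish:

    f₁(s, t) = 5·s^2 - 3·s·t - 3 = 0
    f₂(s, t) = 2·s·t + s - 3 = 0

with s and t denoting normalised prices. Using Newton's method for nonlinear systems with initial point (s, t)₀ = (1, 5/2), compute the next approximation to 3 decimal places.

(1.087, 0.739)

At (1, 5/2): F = (-5.500, 3.000).
Jacobian J = [[10·s - 3·t, -3·s], [2·t + 1, 2·s]].
At the point, J = [[2.500, -3.000], [6.000, 2.000]] (det J = 23.000).
Solving J·Δ = −F gives Δ = (0.087, -1.761).
Then the next iterate is (s, t)₁ = (1.087, 0.739).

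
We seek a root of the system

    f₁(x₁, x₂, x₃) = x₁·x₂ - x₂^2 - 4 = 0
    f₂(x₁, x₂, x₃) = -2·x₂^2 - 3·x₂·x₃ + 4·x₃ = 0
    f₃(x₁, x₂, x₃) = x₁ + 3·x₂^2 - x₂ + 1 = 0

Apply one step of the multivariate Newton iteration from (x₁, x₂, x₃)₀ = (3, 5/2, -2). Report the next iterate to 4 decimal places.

At (3, 5/2, -2): F = (-2.7500, -5.5000, 20.2500).
Jacobian J = [[x₂, x₁ - 2·x₂, 0], [0, -4·x₂ - 3·x₃, -3·x₂ + 4], [1, 6·x₂ - 1, 0]].
At the point, J = [[2.5000, -2.0000, 0.0000], [0.0000, -4.0000, -3.5000], [1.0000, 14.0000, 0.0000]] (det J = 129.5000).
Solving J·Δ = −F gives Δ = (-0.0541, -1.4426, 0.0772).
Then the next iterate is (x₁, x₂, x₃)₁ = (2.9459, 1.0574, -1.9228).

(2.9459, 1.0574, -1.9228)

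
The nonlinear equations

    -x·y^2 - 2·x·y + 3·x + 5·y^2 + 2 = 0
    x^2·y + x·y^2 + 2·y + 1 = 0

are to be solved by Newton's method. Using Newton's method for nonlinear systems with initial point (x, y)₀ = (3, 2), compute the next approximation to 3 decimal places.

(3.619, 0.048)

At (3, 2): F = (7.000, 35.000).
Jacobian J = [[-y^2 - 2·y + 3, -2·x·y - 2·x + 10·y], [2·x·y + y^2, x^2 + 2·x·y + 2]].
At the point, J = [[-5.000, 2.000], [16.000, 23.000]] (det J = -147.000).
Solving J·Δ = −F gives Δ = (0.619, -1.952).
Then the next iterate is (x, y)₁ = (3.619, 0.048).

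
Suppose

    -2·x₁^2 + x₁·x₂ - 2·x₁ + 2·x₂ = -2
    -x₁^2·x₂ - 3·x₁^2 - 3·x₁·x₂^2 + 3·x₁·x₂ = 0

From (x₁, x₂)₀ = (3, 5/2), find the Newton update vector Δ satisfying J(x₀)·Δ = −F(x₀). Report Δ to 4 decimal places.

At (3, 5/2): F = (-9.5000, -83.2500).
Jacobian J = [[-4·x₁ + x₂ - 2, x₁ + 2], [-2·x₁·x₂ - 6·x₁ - 3·x₂^2 + 3·x₂, -x₁^2 - 6·x₁·x₂ + 3·x₁]].
At the point, J = [[-11.5000, 5.0000], [-44.2500, -45.0000]] (det J = 738.7500).
Solving J·Δ = −F gives Δ = (-1.1421, -0.7269).

(-1.1421, -0.7269)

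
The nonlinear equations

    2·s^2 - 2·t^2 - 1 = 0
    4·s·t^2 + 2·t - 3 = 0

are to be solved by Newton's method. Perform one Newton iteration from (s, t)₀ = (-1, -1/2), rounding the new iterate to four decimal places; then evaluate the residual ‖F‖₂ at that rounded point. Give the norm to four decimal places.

2.6984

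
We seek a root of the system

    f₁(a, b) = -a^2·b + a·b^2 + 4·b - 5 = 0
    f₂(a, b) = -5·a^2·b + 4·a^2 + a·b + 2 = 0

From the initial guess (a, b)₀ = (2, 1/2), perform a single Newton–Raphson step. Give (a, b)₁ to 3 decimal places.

At (2, 1/2): F = (-4.500, 9.000).
Jacobian J = [[-2·a·b + b^2, -a^2 + 2·a·b + 4], [-10·a·b + 8·a + b, -5·a^2 + a]].
At the point, J = [[-1.750, 2.000], [6.500, -18.000]] (det J = 18.500).
Solving J·Δ = −F gives Δ = (-3.405, -0.730).
Then the next iterate is (a, b)₁ = (-1.405, -0.230).

(-1.405, -0.230)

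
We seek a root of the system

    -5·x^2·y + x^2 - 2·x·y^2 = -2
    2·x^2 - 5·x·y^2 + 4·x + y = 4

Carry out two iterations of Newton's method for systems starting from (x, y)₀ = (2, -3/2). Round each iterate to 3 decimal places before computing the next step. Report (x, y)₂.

(0.618, -0.651)

At (2, -3/2): F = (27.000, -12.000).
Jacobian J = [[-10·x·y + 2·x - 2·y^2, -5·x^2 - 4·x·y], [4·x - 5·y^2 + 4, -10·x·y + 1]].
At the point, J = [[29.500, -8.000], [0.750, 31.000]] (det J = 920.500).
Solving J·Δ = −F gives Δ = (-0.805, 0.407).
Then the next iterate is (x, y)₁ = (1.195, -1.093).
Round to (1.195, -1.093) and repeat: F = (8.37697, -4.59498), J = [[13.06205, -1.91559], [2.80676, 14.06135]].
Δ = (-0.577, 0.442), so (x, y)₂ = (0.618, -0.651).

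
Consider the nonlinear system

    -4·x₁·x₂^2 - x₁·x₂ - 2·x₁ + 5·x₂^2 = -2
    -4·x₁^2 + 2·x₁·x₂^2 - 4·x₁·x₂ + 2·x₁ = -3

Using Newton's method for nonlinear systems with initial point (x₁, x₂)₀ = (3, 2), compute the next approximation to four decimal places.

At (3, 2): F = (-38.0000, -27.0000).
Jacobian J = [[-4·x₂^2 - x₂ - 2, -8·x₁·x₂ - x₁ + 10·x₂], [-8·x₁ + 2·x₂^2 - 4·x₂ + 2, 4·x₁·x₂ - 4·x₁]].
At the point, J = [[-20.0000, -31.0000], [-22.0000, 12.0000]] (det J = -922.0000).
Solving J·Δ = −F gives Δ = (-1.4024, -0.3210).
Then the next iterate is (x₁, x₂)₁ = (1.5976, 1.6790).

(1.5976, 1.6790)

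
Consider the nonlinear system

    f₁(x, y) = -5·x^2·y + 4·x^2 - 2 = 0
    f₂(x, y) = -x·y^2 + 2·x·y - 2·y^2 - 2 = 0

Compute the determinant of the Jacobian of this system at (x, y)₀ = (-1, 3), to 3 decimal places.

J = [[-10·x·y + 8·x, -5·x^2], [-y^2 + 2·y, -2·x·y + 2·x - 4·y]].
At the point, J = [[22.000, -5.000], [-3.000, -8.000]].
det J = -191.000.

-191.000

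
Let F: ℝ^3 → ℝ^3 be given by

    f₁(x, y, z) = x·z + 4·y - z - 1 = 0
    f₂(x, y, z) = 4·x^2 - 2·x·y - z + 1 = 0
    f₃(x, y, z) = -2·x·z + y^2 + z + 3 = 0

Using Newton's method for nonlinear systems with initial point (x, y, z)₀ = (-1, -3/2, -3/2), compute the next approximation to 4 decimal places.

At (-1, -3/2, -3/2): F = (-4.0000, 3.5000, 0.7500).
Jacobian J = [[z, 4, x - 1], [8·x - 2·y, -2·x, -1], [-2·z, 2·y, -2·x + 1]].
At the point, J = [[-1.5000, 4.0000, -2.0000], [-5.0000, 2.0000, -1.0000], [3.0000, -3.0000, 3.0000]] (det J = 25.5000).
Solving J·Δ = −F gives Δ = (1.2941, 1.4265, -0.1176).
Then the next iterate is (x, y, z)₁ = (0.2941, -0.0735, -1.6176).

(0.2941, -0.0735, -1.6176)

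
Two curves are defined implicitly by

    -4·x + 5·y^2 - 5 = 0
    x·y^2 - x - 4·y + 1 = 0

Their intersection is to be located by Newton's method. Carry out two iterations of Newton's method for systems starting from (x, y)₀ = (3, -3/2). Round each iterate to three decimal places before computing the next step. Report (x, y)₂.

(-3.760, 0.513)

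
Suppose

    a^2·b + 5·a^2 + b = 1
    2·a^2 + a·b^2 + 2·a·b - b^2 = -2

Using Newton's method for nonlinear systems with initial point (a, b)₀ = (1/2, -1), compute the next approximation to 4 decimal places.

At (1/2, -1): F = (-1.0000, 1.0000).
Jacobian J = [[2·a·b + 10·a, a^2 + 1], [4·a + b^2 + 2·b, 2·a·b + 2·a - 2·b]].
At the point, J = [[4.0000, 1.2500], [1.0000, 2.0000]] (det J = 6.7500).
Solving J·Δ = −F gives Δ = (0.4815, -0.7407).
Then the next iterate is (a, b)₁ = (0.9815, -1.7407).

(0.9815, -1.7407)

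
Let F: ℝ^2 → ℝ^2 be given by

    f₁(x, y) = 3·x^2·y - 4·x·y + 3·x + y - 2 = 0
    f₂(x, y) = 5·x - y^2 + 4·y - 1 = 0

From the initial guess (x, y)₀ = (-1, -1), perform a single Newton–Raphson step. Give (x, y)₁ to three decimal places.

At (-1, -1): F = (-13.000, -11.000).
Jacobian J = [[6·x·y - 4·y + 3, 3·x^2 - 4·x + 1], [5, -2·y + 4]].
At the point, J = [[13.000, 8.000], [5.000, 6.000]] (det J = 38.000).
Solving J·Δ = −F gives Δ = (-0.263, 2.053).
Then the next iterate is (x, y)₁ = (-1.263, 1.053).

(-1.263, 1.053)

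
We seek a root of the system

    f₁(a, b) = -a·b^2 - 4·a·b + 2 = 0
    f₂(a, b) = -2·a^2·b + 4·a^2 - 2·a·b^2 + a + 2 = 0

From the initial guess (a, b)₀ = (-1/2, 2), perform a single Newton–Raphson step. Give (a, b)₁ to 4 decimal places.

At (-1/2, 2): F = (8.0000, 5.5000).
Jacobian J = [[-b^2 - 4·b, -2·a·b - 4·a], [-4·a·b + 8·a - 2·b^2 + 1, -2·a^2 - 4·a·b]].
At the point, J = [[-12.0000, 4.0000], [-7.0000, 3.5000]] (det J = -14.0000).
Solving J·Δ = −F gives Δ = (0.4286, -0.7143).
Then the next iterate is (a, b)₁ = (-0.0714, 1.2857).

(-0.0714, 1.2857)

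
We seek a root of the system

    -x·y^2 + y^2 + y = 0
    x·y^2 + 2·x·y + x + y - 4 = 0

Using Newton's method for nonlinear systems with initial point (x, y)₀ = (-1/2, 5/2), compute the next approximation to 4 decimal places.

(-0.1031, 1.3948)

At (-1/2, 5/2): F = (11.8750, -7.6250).
Jacobian J = [[-y^2, -2·x·y + 2·y + 1], [y^2 + 2·y + 1, 2·x·y + 2·x + 1]].
At the point, J = [[-6.2500, 8.5000], [12.2500, -2.5000]] (det J = -88.5000).
Solving J·Δ = −F gives Δ = (0.3969, -1.1052).
Then the next iterate is (x, y)₁ = (-0.1031, 1.3948).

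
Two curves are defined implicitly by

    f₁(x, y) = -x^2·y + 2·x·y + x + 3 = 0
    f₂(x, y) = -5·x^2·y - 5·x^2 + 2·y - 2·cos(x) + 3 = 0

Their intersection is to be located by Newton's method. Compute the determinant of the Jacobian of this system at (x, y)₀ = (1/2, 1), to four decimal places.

J = [[-2·x·y + 2·y + 1, -x^2 + 2·x], [-10·x·y - 10·x + 2·sin(x), -5·x^2 + 2]].
At the point, J = [[2.0000, 0.7500], [-9.041149, 0.7500]].
det J = 8.2809.

8.2809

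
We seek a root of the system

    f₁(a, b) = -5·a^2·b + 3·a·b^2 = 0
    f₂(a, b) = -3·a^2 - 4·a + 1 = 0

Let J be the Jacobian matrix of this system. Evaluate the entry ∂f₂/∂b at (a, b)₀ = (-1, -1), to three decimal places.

0.000

∂f₂/∂b = 0.
At (-1, -1) this is 0.000.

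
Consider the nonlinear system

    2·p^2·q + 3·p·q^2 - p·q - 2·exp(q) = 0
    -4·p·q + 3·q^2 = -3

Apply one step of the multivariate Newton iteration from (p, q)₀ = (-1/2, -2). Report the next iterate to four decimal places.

At (-1/2, -2): F = (-8.270671, 11.0000).
Jacobian J = [[4·p·q + 3·q^2 - q, 2·p^2 + 6·p·q - p - 2·exp(q)], [-4·q, -4·p + 6·q]].
At the point, J = [[18.0000, 6.729329], [8.0000, -10.0000]] (det J = -233.834635).
Solving J·Δ = −F gives Δ = (0.0371, 1.1297).
Then the next iterate is (p, q)₁ = (-0.4629, -0.8703).

(-0.4629, -0.8703)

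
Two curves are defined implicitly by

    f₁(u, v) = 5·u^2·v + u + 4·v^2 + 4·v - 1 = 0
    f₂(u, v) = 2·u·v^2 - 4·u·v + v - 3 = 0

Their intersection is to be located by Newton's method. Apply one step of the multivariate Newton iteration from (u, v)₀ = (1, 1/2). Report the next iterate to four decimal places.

At (1, 1/2): F = (5.5000, -4.0000).
Jacobian J = [[10·u·v + 1, 5·u^2 + 8·v + 4], [2·v^2 - 4·v, 4·u·v - 4·u + 1]].
At the point, J = [[6.0000, 13.0000], [-1.5000, -1.0000]] (det J = 13.5000).
Solving J·Δ = −F gives Δ = (-3.4444, 1.1667).
Then the next iterate is (u, v)₁ = (-2.4444, 1.6667).

(-2.4444, 1.6667)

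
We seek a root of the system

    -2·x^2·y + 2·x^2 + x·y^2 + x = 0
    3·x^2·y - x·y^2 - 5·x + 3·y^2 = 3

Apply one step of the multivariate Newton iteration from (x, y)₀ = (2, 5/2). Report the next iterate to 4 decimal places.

At (2, 5/2): F = (2.5000, 23.2500).
Jacobian J = [[-4·x·y + 4·x + y^2 + 1, -2·x^2 + 2·x·y], [6·x·y - y^2 - 5, 3·x^2 - 2·x·y + 6·y]].
At the point, J = [[-4.7500, 2.0000], [18.7500, 17.0000]] (det J = -118.2500).
Solving J·Δ = −F gives Δ = (-0.0338, -1.3303).
Then the next iterate is (x, y)₁ = (1.9662, 1.1697).

(1.9662, 1.1697)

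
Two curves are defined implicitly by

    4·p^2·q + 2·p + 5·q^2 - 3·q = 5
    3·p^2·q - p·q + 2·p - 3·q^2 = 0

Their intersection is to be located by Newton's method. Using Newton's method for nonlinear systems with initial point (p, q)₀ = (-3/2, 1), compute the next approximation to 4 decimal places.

(-1.2227, 0.9858)

At (-3/2, 1): F = (3.0000, 2.2500).
Jacobian J = [[8·p·q + 2, 4·p^2 + 10·q - 3], [6·p·q - q + 2, 3·p^2 - p - 6·q]].
At the point, J = [[-10.0000, 16.0000], [-8.0000, 2.2500]] (det J = 105.5000).
Solving J·Δ = −F gives Δ = (0.2773, -0.0142).
Then the next iterate is (p, q)₁ = (-1.2227, 0.9858).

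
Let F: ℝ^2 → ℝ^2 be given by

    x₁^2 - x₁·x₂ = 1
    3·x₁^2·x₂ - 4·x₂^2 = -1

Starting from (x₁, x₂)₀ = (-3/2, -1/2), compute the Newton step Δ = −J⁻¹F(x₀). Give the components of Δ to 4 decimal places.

(0.3104, 0.1840)

At (-3/2, -1/2): F = (0.5000, -3.3750).
Jacobian J = [[2·x₁ - x₂, -x₁], [6·x₁·x₂, 3·x₁^2 - 8·x₂]].
At the point, J = [[-2.5000, 1.5000], [4.5000, 10.7500]] (det J = -33.6250).
Solving J·Δ = −F gives Δ = (0.3104, 0.1840).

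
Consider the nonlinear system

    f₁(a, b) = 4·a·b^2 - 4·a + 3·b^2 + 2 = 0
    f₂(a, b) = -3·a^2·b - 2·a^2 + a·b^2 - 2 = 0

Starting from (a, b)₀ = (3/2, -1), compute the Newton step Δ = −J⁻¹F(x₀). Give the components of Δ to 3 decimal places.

At (3/2, -1): F = (5.000, 1.750).
Jacobian J = [[4·b^2 - 4, 8·a·b + 6·b], [-6·a·b - 4·a + b^2, -3·a^2 + 2·a·b]].
At the point, J = [[0.000, -18.000], [4.000, -9.750]] (det J = 72.000).
Solving J·Δ = −F gives Δ = (0.240, 0.278).

(0.240, 0.278)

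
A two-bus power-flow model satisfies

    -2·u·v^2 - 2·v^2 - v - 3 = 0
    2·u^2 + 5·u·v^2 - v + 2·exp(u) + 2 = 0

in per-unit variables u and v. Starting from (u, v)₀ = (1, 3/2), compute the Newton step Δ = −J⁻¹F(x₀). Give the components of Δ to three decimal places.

(-0.293, -0.937)

At (1, 3/2): F = (-13.500, 19.18656).
Jacobian J = [[-2·v^2, -4·u·v - 4·v - 1], [4·u + 5·v^2 + 2·exp(u), 10·u·v - 1]].
At the point, J = [[-4.500, -13.000], [20.68656, 14.000]] (det J = 205.92533).
Solving J·Δ = −F gives Δ = (-0.293, -0.937).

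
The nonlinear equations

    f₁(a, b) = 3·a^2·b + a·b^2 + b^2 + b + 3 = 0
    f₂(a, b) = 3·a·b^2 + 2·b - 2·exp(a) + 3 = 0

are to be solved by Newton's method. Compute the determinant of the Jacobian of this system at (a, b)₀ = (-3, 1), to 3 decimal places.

J = [[6·a·b + b^2, 3·a^2 + 2·a·b + 2·b + 1], [3·b^2 - 2·exp(a), 6·a·b + 2]].
At the point, J = [[-17.000, 24.000], [2.90043, -16.000]].
det J = 202.390.

202.390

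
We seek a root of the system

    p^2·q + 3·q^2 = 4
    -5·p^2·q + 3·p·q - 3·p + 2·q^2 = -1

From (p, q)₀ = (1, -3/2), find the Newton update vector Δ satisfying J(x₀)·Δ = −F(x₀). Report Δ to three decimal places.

At (1, -3/2): F = (1.250, 5.500).
Jacobian J = [[2·p·q, p^2 + 6·q], [-10·p·q + 3·q - 3, -5·p^2 + 3·p + 4·q]].
At the point, J = [[-3.000, -8.000], [7.500, -8.000]] (det J = 84.000).
Solving J·Δ = −F gives Δ = (-0.405, 0.308).

(-0.405, 0.308)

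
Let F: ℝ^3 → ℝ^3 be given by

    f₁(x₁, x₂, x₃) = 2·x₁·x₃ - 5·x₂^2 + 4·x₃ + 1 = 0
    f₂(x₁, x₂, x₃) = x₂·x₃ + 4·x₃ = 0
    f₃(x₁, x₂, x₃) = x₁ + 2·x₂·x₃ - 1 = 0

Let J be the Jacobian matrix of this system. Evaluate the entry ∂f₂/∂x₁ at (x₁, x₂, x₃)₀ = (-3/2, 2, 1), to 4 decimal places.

0.0000

∂f₂/∂x₁ = 0.
At (-3/2, 2, 1) this is 0.0000.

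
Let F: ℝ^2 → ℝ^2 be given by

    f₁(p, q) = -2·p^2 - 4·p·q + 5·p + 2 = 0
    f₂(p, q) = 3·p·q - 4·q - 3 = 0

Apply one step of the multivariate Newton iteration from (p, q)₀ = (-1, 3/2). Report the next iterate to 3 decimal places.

(0.205, 0.346)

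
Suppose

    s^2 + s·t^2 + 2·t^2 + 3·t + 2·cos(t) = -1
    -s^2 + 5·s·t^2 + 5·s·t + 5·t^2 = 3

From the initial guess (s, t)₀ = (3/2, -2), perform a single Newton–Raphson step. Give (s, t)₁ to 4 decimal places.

At (3/2, -2): F = (10.417706, 29.7500).
Jacobian J = [[2·s + t^2, 2·s·t + 4·t - 2·sin(t) + 3], [-2·s + 5·t^2 + 5·t, 10·s·t + 5·s + 10·t]].
At the point, J = [[7.0000, -9.181405], [7.0000, -42.5000]] (det J = -233.230164).
Solving J·Δ = −F gives Δ = (-0.7272, 0.5802).
Then the next iterate is (s, t)₁ = (0.7728, -1.4198).

(0.7728, -1.4198)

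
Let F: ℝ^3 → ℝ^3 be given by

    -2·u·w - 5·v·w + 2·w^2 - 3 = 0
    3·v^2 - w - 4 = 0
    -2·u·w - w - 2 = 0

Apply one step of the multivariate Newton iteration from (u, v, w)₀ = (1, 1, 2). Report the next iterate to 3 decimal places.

(-2.929, 1.929, 4.571)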